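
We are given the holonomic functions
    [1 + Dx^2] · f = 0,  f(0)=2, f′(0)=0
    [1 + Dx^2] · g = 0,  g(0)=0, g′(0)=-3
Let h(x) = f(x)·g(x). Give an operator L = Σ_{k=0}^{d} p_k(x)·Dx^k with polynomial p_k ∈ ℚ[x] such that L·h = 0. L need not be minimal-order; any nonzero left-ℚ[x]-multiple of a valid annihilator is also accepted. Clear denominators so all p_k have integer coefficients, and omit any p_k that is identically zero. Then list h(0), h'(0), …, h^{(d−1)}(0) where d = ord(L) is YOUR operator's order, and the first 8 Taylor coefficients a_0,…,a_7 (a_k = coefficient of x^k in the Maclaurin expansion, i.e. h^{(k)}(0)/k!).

L = 4·Dx + Dx^3  (order 3).
h: a_k = 0, -6, 0, 4, 0, -4/5, 0, 8/105, …
ICs: h(0) = 0, h′(0) = -6, h′′(0) = 0.

f: a_k = 2, 0, -1, 0, 1/12, 0, -1/360, 0, …
g: a_k = 0, -3, 0, 1/2, 0, -1/40, 0, 1/1680, …
Sym-product of L_f,L_g gives L₀ (≤ ord 4).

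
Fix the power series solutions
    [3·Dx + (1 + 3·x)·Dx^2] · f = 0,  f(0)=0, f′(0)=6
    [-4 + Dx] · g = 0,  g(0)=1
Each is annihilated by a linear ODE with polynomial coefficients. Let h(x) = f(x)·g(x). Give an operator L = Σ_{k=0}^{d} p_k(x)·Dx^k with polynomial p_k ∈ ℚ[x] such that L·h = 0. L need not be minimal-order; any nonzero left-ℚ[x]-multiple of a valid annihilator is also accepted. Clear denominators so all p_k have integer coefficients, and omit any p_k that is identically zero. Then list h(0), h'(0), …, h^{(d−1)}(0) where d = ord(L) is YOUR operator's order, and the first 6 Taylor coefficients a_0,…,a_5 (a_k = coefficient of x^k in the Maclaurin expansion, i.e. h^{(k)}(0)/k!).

L = (4 + 48·x) + (-5 - 24·x)·Dx + (1 + 3·x)·Dx^2  (order 2).
h: a_k = 0, 6, 15, 30, 47/2, 236/5, …
ICs: h(0) = 0, h′(0) = 6.

f: a_k = 0, 6, -9, 18, -81/2, 486/5, …
g: a_k = 1, 4, 8, 32/3, 32/3, 128/15, …
L₀ := L_f ⊗_s L_g (sym. prod.), ord ≤ 2.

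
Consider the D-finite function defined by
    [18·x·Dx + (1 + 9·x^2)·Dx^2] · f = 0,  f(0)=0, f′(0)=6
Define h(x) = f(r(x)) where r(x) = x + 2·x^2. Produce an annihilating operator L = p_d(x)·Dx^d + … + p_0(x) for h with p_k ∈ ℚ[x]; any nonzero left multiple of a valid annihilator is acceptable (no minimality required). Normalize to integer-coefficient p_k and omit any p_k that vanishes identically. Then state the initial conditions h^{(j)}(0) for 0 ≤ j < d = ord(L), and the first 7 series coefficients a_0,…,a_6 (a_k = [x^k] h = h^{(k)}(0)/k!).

f: a_k = 0, 6, 0, -18, 0, 486/5, 0, …
Change of var in L_f (x↦r) gives L₀.
L = (-4 + 18·x + 144·x^2 + 432·x^3 + 432·x^4)·Dx + (1 + 4·x + 9·x^2 + 72·x^3 + 180·x^4 + 144·x^5)·Dx^2  (order 2).
h: a_k = 0, 6, 12, -18, -108, -594/5, 828, …
ICs: h(0) = 0, h′(0) = 6.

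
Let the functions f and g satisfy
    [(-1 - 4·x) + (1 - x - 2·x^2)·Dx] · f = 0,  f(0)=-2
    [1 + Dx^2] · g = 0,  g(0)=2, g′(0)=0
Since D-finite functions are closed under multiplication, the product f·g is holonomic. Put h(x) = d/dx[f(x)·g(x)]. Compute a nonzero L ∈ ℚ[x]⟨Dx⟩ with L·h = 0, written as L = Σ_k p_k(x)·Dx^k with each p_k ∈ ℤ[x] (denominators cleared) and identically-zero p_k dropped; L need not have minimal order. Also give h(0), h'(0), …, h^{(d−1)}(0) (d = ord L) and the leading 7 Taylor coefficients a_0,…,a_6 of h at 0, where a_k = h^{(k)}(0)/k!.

f: a_k = -2, -2, -6, -10, -22, -42, -86, …
g: a_k = 2, 0, -1, 0, 1/12, 0, -1/360, …
Sym-product of L_f,L_g gives L₀ (≤ ord 2).
h₀' ⇒ L via d/dx closure of L₀.
L = (31 - 2·x - 3·x^2 + 4·x^3 + 4·x^4) + (10 + 42·x + 12·x^2 + 16·x^3)·Dx + (-3 + 2·x + 5·x^2 + 4·x^3 + 4·x^4)·Dx^2  (order 2).
h: a_k = -4, -20, -54, -458/3, -2225/6, -27089/30, -376523/180, …
ICs: h(0) = -4, h′(0) = -20.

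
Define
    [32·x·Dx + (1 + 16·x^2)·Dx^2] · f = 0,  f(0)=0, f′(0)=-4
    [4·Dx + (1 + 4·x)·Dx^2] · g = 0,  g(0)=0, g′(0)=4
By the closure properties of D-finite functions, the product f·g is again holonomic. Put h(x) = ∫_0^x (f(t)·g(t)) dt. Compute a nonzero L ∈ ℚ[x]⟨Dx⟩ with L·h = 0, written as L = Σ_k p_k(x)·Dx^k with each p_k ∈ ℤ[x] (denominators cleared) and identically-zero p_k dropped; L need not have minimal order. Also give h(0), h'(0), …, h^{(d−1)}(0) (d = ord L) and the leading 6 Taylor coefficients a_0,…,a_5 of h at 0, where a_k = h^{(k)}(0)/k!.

f: a_k = 0, -4, 0, 64/3, 0, -1024/5, …
g: a_k = 0, 4, -8, 64/3, -64, 1024/5, …
f·g: L₀ = L_f ⊗_s L_g, ord ≤ 2·2.
h=∫h₀ ⇒ L = L₀·Dx.
L = (1536 + 11264·x + 81920·x^2 + 638976·x^3 + 1966080·x^4 + 3407872·x^5 + 4194304·x^7)·Dx^2 + (288 + 7936·x + 78848·x^2 + 495616·x^3 + 2228224·x^4 + 6094848·x^5 + 9175040·x^6 + 3145728·x^7 + 14680064·x^8)·Dx^3 + (48 + 1024·x + 12288·x^2 + 79872·x^3 + 368640·x^4 + 1277952·x^5 + 3145728·x^6 + 4718592·x^7 + 3145728·x^8 + 8388608·x^9)·Dx^4 + (5 + 72·x + 592·x^2 + 3584·x^3 + 16896·x^4 + 61440·x^5 + 172032·x^6 + 393216·x^7 + 589824·x^8 + 524288·x^9 + 1048576·x^10)·Dx^5  (order 5).
h: a_k = 0, 0, 0, -16/3, 8, 0, …
ICs: h(0) = 0, h′(0) = 0, h′′(0) = 0, h′′′(0) = -32, h′′′′(0) = 192.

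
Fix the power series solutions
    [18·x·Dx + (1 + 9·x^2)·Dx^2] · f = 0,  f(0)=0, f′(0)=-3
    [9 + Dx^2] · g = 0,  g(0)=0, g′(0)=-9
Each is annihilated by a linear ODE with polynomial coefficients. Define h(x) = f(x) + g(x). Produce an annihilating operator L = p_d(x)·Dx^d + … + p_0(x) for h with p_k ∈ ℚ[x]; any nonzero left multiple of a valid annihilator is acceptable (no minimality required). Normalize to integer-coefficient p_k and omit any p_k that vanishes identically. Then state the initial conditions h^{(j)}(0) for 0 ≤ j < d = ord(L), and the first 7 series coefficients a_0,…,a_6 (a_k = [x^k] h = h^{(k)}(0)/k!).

f: a_k = 0, -3, 0, 9, 0, -243/5, 0, …
g: a_k = 0, -9, 0, 27/2, 0, -243/40, 0, …
h₀=f+g: left-lcm gives L₀, ord ≤ 4.
L = (-1782·x + 20412·x^3 + 13122·x^5)·Dx + (-9 + 567·x^2 + 6561·x^4 + 6561·x^6)·Dx^2 + (-198·x + 2268·x^3 + 1458·x^5)·Dx^3 + (-1 + 63·x^2 + 729·x^4 + 729·x^6)·Dx^4  (order 4).
h: a_k = 0, -12, 0, 45/2, 0, -2187/40, 0, …
ICs: h(0) = 0, h′(0) = -12, h′′(0) = 0, h′′′(0) = 135.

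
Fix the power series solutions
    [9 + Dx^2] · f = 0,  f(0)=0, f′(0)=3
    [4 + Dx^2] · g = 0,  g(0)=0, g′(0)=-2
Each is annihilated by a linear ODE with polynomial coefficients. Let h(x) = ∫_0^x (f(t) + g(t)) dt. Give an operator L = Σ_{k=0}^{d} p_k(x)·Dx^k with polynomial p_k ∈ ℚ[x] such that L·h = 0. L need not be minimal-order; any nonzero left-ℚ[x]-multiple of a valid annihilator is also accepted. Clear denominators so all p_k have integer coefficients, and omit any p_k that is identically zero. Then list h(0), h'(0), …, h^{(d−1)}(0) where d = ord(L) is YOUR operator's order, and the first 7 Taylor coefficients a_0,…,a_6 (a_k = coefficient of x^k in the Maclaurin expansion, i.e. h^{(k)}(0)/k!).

f: a_k = 0, 3, 0, -9/2, 0, 81/40, 0, …
g: a_k = 0, -2, 0, 4/3, 0, -4/15, 0, …
f+g: L₀ = lclm(L_f,L_g), ord ≤ 2+2.
h=∫₀ˣh₀: take L = L₀·Dx.
L = 36·Dx + 13·Dx^3 + Dx^5  (order 5).
h: a_k = 0, 0, 1/2, 0, -19/24, 0, 211/720, …
ICs: h(0) = 0, h′(0) = 0, h′′(0) = 1, h′′′(0) = 0, h′′′′(0) = -19.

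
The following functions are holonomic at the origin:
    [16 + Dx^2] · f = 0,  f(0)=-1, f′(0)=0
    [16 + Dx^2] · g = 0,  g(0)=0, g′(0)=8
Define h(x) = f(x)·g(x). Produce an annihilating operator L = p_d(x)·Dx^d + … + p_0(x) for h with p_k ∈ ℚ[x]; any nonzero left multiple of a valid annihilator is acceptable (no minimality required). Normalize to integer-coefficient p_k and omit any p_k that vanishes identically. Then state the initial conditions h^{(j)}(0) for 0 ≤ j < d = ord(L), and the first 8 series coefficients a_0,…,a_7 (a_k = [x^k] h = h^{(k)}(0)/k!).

L = 64·Dx + Dx^3  (order 3).
h: a_k = 0, -8, 0, 256/3, 0, -4096/15, 0, 131072/315, …
ICs: h(0) = 0, h′(0) = -8, h′′(0) = 0.

f: a_k = -1, 0, 8, 0, -32/3, 0, 256/45, 0, …
g: a_k = 0, 8, 0, -64/3, 0, 256/15, 0, -2048/315, …
Sym-product of L_f,L_g gives L₀ (≤ ord 4).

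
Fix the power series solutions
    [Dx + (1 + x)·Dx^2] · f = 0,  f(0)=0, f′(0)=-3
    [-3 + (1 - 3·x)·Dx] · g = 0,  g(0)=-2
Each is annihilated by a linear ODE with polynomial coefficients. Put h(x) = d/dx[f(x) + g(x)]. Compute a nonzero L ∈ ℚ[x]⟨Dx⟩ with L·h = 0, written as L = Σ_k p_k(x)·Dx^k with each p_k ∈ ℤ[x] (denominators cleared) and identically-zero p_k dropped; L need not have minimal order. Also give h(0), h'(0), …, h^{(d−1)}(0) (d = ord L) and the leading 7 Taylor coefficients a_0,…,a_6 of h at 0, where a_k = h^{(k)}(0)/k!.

L = (-66 - 18·x) + (-52 - 120·x - 36·x^2)·Dx + (7 - 11·x - 27·x^2 - 9·x^3)·Dx^2  (order 2).
h: a_k = -9, -33, -165, -645, -2433, -8745, -30621, …
ICs: h(0) = -9, h′(0) = -33.

f: a_k = 0, -3, 3/2, -1, 3/4, -3/5, 1/2, …
g: a_k = -2, -6, -18, -54, -162, -486, -1458, …
h₀=f+g: left-lcm gives L₀, ord ≤ 3.
h₀' ⇒ L via d/dx closure of L₀.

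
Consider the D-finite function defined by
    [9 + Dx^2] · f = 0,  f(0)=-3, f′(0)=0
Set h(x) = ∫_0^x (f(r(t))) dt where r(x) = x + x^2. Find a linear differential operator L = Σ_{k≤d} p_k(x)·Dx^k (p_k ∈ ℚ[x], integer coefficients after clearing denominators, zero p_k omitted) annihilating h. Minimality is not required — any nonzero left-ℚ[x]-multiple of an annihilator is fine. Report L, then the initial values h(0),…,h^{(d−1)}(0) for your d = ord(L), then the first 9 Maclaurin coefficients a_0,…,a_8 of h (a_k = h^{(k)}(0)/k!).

L = (9 + 54·x + 108·x^2 + 72·x^3)·Dx - 2·Dx^2 + (1 + 2·x)·Dx^3  (order 3).
h: a_k = 0, -3, 0, 9/2, 27/4, 27/40, -27/4, -4617/560, -891/320, …
ICs: h(0) = 0, h′(0) = -3, h′′(0) = 0.

f: a_k = -3, 0, 27/2, 0, -81/8, 0, 243/80, 0, -2187/4480, …
Change of var in L_f (x↦r) gives L₀.
h=∫h₀ ⇒ L = L₀·Dx.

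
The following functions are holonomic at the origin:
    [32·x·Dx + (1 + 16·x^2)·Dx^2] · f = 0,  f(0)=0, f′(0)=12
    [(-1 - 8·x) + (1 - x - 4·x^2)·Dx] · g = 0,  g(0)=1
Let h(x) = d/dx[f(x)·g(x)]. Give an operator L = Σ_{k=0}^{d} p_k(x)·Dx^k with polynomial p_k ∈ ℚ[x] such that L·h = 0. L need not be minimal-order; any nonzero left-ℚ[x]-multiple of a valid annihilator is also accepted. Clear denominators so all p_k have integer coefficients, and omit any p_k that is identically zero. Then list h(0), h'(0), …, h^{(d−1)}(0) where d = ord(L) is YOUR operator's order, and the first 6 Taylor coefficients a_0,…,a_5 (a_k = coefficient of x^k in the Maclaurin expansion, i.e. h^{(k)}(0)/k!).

L = (-16 + 3072·x^2 + 6144·x^3 + 36864·x^4) + (7 + 64·x + 48·x^2 + 256·x^3 + 6144·x^4 + 24576·x^5)·Dx + (-1 - 3·x - 56·x^2 + 16·x^3 - 448·x^4 + 1024·x^5 + 3072·x^6)·Dx^2  (order 2).
h: a_k = 12, 24, -12, 176, 3212, 24552/5, …
ICs: h(0) = 12, h′(0) = 24.

f: a_k = 0, 12, 0, -64, 0, 3072/5, …
g: a_k = 1, 1, 5, 9, 29, 65, …
h₀=f·g: eliminate ⇒ L₀, order ≤ 2·1.
h₀' ⇒ L via d/dx closure of L₀.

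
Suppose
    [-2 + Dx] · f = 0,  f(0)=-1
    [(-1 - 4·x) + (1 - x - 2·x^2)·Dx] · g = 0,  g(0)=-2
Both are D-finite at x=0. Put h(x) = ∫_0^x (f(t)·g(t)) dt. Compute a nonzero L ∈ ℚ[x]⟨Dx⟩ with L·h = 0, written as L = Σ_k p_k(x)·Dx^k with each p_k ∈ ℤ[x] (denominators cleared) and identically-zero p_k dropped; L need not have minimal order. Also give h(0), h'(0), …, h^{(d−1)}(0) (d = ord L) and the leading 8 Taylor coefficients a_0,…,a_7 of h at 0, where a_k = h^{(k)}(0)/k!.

f: a_k = -1, -2, -2, -4/3, -2/3, -4/15, -4/45, -8/315, …
g: a_k = -2, -2, -6, -10, -22, -42, -86, -170, …
Sym-product of L_f,L_g gives L₀ (≤ ord 1).
Integrate: L := L₀·Dx.
L = (3 + 2·x - 4·x^2)·Dx + (-1 + x + 2·x^2)·Dx^2  (order 2).
h: a_k = 0, 2, 3, 14/3, 43/6, 58/5, 869/45, 10442/315, …
ICs: h(0) = 0, h′(0) = 2.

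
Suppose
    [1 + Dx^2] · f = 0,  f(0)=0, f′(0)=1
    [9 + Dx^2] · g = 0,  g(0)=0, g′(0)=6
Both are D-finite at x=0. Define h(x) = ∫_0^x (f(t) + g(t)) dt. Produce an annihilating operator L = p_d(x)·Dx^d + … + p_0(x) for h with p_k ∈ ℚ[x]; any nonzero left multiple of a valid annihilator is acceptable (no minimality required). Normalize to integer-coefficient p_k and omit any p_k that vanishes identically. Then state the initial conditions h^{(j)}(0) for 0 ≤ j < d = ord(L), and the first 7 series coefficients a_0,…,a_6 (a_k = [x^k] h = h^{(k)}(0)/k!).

f: a_k = 0, 1, 0, -1/6, 0, 1/120, 0, …
g: a_k = 0, 6, 0, -9, 0, 81/20, 0, …
f+g: L₀ = lclm(L_f,L_g), ord ≤ 2+2.
h=∫h₀ ⇒ L = L₀·Dx.
L = 9·Dx + 10·Dx^3 + Dx^5  (order 5).
h: a_k = 0, 0, 7/2, 0, -55/24, 0, 487/720, …
ICs: h(0) = 0, h′(0) = 0, h′′(0) = 7, h′′′(0) = 0, h′′′′(0) = -55.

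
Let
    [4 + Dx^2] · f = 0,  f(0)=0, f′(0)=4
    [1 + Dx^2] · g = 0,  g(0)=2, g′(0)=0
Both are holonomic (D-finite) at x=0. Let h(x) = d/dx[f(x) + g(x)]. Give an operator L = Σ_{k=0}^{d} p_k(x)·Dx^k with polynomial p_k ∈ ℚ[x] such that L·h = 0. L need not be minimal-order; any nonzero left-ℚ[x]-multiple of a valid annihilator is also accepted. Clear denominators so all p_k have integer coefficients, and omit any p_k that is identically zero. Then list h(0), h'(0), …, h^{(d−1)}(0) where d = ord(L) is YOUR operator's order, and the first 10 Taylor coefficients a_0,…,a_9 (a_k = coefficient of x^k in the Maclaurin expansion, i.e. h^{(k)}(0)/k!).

L = 4 + 5·Dx^2 + Dx^4  (order 4).
h: a_k = 4, -2, -8, 1/3, 8/3, -1/60, -16/45, 1/2520, 8/315, -1/181440, …
ICs: h(0) = 4, h′(0) = -2, h′′(0) = -16, h′′′(0) = 2.

f: a_k = 0, 4, 0, -8/3, 0, 8/15, 0, -16/315, 0, 8/2835, …
g: a_k = 2, 0, -1, 0, 1/12, 0, -1/360, 0, 1/20160, 0, …
h₀=f+g: left-lcm gives L₀, ord ≤ 4.
Differentiate: ansatz ord ≤ ord L₀ ⇒ L.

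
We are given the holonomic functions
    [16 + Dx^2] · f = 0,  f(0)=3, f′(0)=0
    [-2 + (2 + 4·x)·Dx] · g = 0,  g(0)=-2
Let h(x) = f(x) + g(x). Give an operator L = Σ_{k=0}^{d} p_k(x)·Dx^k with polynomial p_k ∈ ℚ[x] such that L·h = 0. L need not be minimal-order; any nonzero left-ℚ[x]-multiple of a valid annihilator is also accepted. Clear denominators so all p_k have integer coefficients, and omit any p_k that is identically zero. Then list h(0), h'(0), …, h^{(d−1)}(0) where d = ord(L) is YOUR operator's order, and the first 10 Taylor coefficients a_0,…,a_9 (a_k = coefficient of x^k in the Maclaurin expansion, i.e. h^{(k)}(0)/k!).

f: a_k = 3, 0, -24, 0, 32, 0, -256/15, 0, 512/105, 0, …
g: a_k = -2, -2, 1, -1, 5/4, -7/4, 21/8, -33/8, 429/64, -715/64, …
L₀ := lclm(L_f,L_g); ord L₀ ≤ 2+1.
L = (-304 - 1024·x - 1024·x^2) + (240 + 1504·x + 3072·x^2 + 2048·x^3)·Dx + (-19 - 64·x - 64·x^2)·Dx^2 + (15 + 94·x + 192·x^2 + 128·x^3)·Dx^3  (order 3).
h: a_k = 1, -2, -23, -1, 133/4, -7/4, -1733/120, -33/8, 77813/6720, -715/64, …
ICs: h(0) = 1, h′(0) = -2, h′′(0) = -46.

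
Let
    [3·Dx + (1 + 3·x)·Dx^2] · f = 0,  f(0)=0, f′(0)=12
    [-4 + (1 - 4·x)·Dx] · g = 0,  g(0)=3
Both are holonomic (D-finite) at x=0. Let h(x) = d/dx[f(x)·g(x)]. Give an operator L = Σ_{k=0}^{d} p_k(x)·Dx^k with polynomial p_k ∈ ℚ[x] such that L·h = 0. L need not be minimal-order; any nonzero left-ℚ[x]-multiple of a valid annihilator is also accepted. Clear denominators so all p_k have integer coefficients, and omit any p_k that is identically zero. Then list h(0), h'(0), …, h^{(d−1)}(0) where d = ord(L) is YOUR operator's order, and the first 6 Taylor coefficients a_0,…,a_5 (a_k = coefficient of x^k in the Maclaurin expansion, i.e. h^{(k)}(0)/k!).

L = 48 + (6 + 60·x)·Dx + (-1 + x + 12·x^2)·Dx^2  (order 2).
h: a_k = 36, 180, 1404, 6516, 35496, 808164/5, …
ICs: h(0) = 36, h′(0) = 180.

f: a_k = 0, 12, -18, 36, -81, 972/5, …
g: a_k = 3, 12, 48, 192, 768, 3072, …
L₀ := L_f ⊗_s L_g (sym. prod.), ord ≤ 2.
Derive L from L₀ (diff closure).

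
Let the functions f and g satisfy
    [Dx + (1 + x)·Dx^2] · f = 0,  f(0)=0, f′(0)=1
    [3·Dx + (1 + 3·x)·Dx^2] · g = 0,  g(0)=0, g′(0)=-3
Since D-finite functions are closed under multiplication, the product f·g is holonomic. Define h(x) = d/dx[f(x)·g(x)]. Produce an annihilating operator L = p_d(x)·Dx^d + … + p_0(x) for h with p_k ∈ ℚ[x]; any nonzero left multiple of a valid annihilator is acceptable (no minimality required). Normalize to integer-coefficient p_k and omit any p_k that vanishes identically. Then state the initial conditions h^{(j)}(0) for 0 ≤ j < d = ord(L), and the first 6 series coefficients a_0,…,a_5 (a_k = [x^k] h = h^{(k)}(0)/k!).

f: a_k = 0, 1, -1/2, 1/3, -1/4, 1/5, …
g: a_k = 0, -3, 9/2, -9, 81/4, -243/5, …
Product ⇒ symmetric product L₀, ord ≤ 4.
h=h₀': d/dx-closure on L₀ ⇒ L.
L = (30 + 72·x + 54·x^2) + (76 + 354·x + 540·x^2 + 270·x^3)·Dx + (29 + 200·x + 486·x^2 + 504·x^3 + 189·x^4)·Dx^2 + (2 + 19·x + 68·x^2 + 114·x^3 + 90·x^4 + 27·x^5)·Dx^3  (order 3).
h: a_k = 0, -6, 18, -49, 135, -3807/10, …
ICs: h(0) = 0, h′(0) = -6, h′′(0) = 36.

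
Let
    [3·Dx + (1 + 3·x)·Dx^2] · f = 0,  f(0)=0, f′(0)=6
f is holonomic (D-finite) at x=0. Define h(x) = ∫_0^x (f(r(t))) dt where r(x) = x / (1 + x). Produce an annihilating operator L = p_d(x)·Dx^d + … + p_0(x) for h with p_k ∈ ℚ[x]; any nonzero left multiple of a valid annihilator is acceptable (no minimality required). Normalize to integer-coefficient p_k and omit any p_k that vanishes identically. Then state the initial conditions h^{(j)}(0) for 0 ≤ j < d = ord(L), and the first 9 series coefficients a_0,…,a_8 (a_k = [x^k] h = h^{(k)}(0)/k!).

L = (5 + 8·x)·Dx^2 + (1 + 5·x + 4·x^2)·Dx^3  (order 3).
h: a_k = 0, 0, 3, -5, 21/2, -51/2, 341/5, -195, 16383/28, …
ICs: h(0) = 0, h′(0) = 0, h′′(0) = 6.

f: a_k = 0, 6, -9, 18, -81/2, 486/5, -243, 4374/7, -6561/4, …
Change of var in L_f (x↦r) gives L₀.
∫: right-multiply L₀ by Dx.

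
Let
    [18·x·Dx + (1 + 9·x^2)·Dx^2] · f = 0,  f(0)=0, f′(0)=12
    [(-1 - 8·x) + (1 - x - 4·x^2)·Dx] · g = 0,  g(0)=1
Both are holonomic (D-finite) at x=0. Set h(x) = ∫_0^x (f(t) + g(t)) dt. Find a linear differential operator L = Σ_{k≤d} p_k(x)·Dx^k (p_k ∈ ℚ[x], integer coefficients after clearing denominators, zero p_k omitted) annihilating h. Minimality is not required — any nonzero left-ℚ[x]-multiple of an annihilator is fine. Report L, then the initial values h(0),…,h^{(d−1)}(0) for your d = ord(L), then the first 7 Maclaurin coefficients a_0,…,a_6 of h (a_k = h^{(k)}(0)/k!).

L = (90 - 360·x - 6462·x^2 - 14688·x^3 - 63936·x^4 - 31104·x^6)·Dx^2 + (-36 - 294·x - 324·x^2 - 3198·x^3 - 13680·x^4 - 46080·x^5 - 3888·x^6 - 31104·x^7)·Dx^3 + (5 + 16·x + 160·x^2 - 96·x^3 + 555·x^4 - 2304·x^5 - 4896·x^6 - 1296·x^7 - 5184·x^8)·Dx^4  (order 4).
h: a_k = 0, 1, 13/2, 5/3, -27/4, 29/5, 1297/30, …
ICs: h(0) = 0, h′(0) = 1, h′′(0) = 13, h′′′(0) = 10.

f: a_k = 0, 12, 0, -36, 0, 972/5, 0, …
g: a_k = 1, 1, 5, 9, 29, 65, 181, …
f+g: L₀ = lclm(L_f,L_g), ord ≤ 2+1.
Integrate: L := L₀·Dx.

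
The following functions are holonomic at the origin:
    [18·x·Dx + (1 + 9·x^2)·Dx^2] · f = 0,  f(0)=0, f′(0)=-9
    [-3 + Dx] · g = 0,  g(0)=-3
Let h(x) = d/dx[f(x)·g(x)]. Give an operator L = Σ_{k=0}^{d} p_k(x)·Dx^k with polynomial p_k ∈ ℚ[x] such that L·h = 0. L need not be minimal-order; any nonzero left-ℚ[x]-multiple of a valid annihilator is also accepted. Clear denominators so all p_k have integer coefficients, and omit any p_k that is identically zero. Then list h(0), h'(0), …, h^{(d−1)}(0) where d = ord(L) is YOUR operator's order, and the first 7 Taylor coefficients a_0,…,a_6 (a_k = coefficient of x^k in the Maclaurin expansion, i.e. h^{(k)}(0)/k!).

f: a_k = 0, -9, 0, 27, 0, -729/5, 0, …
g: a_k = -3, -9, -27/2, -27/2, -81/8, -243/40, -243/80, …
h₀=f·g: eliminate ⇒ L₀, order ≤ 2·1.
Derive L from L₀ (diff closure).
L = (9 + 135·x - 243·x^2 + 243·x^3) + (-54·x + 108·x^2 - 162·x^3)·Dx + (-1 + 3·x - 9·x^2 + 27·x^3)·Dx^2  (order 2).
h: a_k = 27, 162, 243/2, -486, 6561/8, 24057/4, -610173/80, …
ICs: h(0) = 27, h′(0) = 162.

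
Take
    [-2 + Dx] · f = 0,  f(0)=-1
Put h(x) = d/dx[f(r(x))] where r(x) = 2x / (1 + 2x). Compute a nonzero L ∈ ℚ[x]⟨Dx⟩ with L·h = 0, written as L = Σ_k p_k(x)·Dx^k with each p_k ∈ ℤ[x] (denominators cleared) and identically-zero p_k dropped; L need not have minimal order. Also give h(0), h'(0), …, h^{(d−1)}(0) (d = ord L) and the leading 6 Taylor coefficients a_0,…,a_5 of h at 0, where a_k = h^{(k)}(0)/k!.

L = -8·x + (-1 - 4·x - 4·x^2)·Dx  (order 1).
h: a_k = -4, 0, 16, -128/3, 64, -512/15, …
ICs: h(0) = -4.

f: a_k = -1, -2, -2, -4/3, -2/3, -4/15, …
h₀=f(r): pull back L_f along r ⇒ L₀.
Differentiate: ansatz ord ≤ ord L₀ ⇒ L.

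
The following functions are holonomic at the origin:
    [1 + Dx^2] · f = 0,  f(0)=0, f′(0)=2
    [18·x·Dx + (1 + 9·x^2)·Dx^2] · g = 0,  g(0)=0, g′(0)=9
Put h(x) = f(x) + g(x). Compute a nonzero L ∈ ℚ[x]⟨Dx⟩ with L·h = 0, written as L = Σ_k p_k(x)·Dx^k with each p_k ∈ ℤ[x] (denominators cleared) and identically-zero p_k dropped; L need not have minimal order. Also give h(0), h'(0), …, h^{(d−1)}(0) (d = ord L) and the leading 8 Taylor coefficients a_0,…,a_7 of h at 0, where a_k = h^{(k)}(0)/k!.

f: a_k = 0, 2, 0, -1/3, 0, 1/60, 0, -1/2520, …
g: a_k = 0, 9, 0, -27, 0, 729/5, 0, -6561/7, …
L₀ := lclm(L_f,L_g); ord L₀ ≤ 2+2.
L = (-1926·x + 17820·x^3 + 1458·x^5)·Dx + (-17 + 351·x^2 + 4617·x^4 + 729·x^6)·Dx^2 + (-1926·x + 17820·x^3 + 1458·x^5)·Dx^3 + (-17 + 351·x^2 + 4617·x^4 + 729·x^6)·Dx^4  (order 4).
h: a_k = 0, 11, 0, -82/3, 0, 8749/60, 0, -337423/360, …
ICs: h(0) = 0, h′(0) = 11, h′′(0) = 0, h′′′(0) = -164.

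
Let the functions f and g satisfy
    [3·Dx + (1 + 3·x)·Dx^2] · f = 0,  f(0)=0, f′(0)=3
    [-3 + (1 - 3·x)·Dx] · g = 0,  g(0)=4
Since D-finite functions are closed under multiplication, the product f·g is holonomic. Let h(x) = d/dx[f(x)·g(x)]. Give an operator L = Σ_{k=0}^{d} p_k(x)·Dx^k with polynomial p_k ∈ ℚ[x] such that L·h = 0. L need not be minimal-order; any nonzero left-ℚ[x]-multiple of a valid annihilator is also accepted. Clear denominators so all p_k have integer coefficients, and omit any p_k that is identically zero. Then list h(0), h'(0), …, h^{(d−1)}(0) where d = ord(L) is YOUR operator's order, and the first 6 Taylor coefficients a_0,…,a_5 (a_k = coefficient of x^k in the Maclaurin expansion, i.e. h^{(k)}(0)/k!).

L = 36 + (3 + 45·x)·Dx + (-1 + 9·x^2)·Dx^2  (order 2).
h: a_k = 12, 36, 270, 756, 3807, 53946/5, …
ICs: h(0) = 12, h′(0) = 36.

f: a_k = 0, 3, -9/2, 9, -81/4, 243/5, …
g: a_k = 4, 12, 36, 108, 324, 972, …
Product ⇒ symmetric product L₀, ord ≤ 2.
Derive L from L₀ (diff closure).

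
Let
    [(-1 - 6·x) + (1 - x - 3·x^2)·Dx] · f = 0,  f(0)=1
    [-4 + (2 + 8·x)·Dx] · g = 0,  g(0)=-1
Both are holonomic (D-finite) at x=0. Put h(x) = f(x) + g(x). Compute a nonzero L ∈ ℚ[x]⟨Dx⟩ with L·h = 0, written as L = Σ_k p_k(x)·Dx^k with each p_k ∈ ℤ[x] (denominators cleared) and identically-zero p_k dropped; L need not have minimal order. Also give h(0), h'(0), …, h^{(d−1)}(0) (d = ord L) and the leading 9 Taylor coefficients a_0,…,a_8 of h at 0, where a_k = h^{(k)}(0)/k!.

L = (-20 - 120·x - 216·x^2 - 360·x^3) + (12 + 74·x + 306·x^2 + 744·x^3 + 900·x^4)·Dx + (1 - 9·x - 73·x^2 - 18·x^3 + 354·x^4 + 360·x^5)·Dx^2  (order 2).
h: a_k = 0, -1, 6, 3, 29, 12, 181, -47, 1366, …
ICs: h(0) = 0, h′(0) = -1.

f: a_k = 1, 1, 4, 7, 19, 40, 97, 217, 508, …
g: a_k = -1, -2, 2, -4, 10, -28, 84, -264, 858, …
f+g: L₀ = lclm(L_f,L_g), ord ≤ 1+1.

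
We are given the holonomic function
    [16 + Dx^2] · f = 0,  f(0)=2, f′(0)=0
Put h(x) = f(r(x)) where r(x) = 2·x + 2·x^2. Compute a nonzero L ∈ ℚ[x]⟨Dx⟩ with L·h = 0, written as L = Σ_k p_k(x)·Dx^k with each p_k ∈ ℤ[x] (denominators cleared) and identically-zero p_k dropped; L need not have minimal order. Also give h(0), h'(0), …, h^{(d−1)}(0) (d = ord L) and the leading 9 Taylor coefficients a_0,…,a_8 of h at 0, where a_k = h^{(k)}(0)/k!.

f: a_k = 2, 0, -16, 0, 64/3, 0, -512/45, 0, 1024/315, …
h₀=f(r): pull back L_f along r ⇒ L₀.
L = (64 + 384·x + 768·x^2 + 512·x^3) - 2·Dx + (1 + 2·x)·Dx^2  (order 2).
h: a_k = 2, 0, -64, -128, 832/3, 4096/3, 59392/45, -45056/15, -3070976/315, …
ICs: h(0) = 2, h′(0) = 0.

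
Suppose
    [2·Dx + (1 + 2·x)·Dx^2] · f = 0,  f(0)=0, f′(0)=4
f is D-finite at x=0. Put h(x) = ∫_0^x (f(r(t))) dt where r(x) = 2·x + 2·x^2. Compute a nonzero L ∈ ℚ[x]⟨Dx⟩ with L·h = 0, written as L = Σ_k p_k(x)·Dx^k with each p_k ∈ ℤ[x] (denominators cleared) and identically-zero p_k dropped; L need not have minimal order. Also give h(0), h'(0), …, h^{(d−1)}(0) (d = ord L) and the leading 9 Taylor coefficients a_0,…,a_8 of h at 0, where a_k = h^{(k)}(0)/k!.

f: a_k = 0, 4, -4, 16/3, -8, 64/5, -64/3, 256/7, -64, …
f∘r: x↦r, Dx↦Dx/r' in L_f ⇒ L₀.
Integrate: L := L₀·Dx.
L = 2·Dx^2 + (1 + 2·x)·Dx^3  (order 3).
h: a_k = 0, 0, 4, -8/3, 8/3, -16/5, 64/15, -128/21, 64/7, …
ICs: h(0) = 0, h′(0) = 0, h′′(0) = 8.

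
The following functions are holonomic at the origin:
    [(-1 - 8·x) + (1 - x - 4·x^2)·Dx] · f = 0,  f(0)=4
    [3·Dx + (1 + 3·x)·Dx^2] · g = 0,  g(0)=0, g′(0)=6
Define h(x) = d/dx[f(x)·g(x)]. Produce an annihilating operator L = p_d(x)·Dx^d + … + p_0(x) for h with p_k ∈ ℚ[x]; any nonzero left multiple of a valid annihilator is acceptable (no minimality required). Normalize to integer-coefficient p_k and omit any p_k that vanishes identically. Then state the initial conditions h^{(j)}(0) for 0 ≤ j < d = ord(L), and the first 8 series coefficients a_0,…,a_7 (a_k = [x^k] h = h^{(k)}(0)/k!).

f: a_k = 4, 4, 20, 36, 116, 260, 724, 1764, …
g: a_k = 0, 6, -9, 18, -81/2, 486/5, -243, 4374/7, …
Product ⇒ symmetric product L₀, ord ≤ 2.
Derive L from L₀ (diff closure).
L = (444 + 2376·x + 5184·x^2) + (15 + 381·x + 2592·x^2 + 4032·x^3)·Dx + (-11 - 70·x - 19·x^2 + 468·x^3 + 576·x^4)·Dx^2  (order 2).
h: a_k = 24, -24, 468, -216, 4794, -6876/5, 42738, -384264/35, …
ICs: h(0) = 24, h′(0) = -24.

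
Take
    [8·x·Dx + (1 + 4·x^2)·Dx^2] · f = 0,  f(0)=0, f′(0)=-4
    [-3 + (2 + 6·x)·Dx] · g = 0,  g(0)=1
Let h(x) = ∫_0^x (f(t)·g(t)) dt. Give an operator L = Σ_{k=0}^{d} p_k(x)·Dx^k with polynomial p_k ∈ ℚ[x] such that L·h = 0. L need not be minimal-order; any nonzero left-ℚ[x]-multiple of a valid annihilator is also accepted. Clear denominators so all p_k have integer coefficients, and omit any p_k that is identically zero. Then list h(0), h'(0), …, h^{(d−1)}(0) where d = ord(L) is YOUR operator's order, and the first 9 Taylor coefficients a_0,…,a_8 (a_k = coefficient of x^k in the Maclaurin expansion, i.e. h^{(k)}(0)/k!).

f: a_k = 0, -4, 0, 16/3, 0, -64/5, 0, 256/7, 0, …
g: a_k = 1, 3/2, -9/8, 27/16, -405/128, 1701/256, -15309/1024, 72171/2048, -2814669/32768, …
Product ⇒ symmetric product L₀, ord ≤ 2.
∫: right-multiply L₀ by Dx.
L = (27 - 48·x - 36·x^2)·Dx + (-12 - 4·x + 144·x^2 + 144·x^3)·Dx^2 + (4 + 24·x + 52·x^2 + 96·x^3 + 144·x^4)·Dx^3  (order 3).
h: a_k = 0, 0, -2, -2, 59/24, 1/4, -983/960, -11769/2240, 841319/71680, …
ICs: h(0) = 0, h′(0) = 0, h′′(0) = -4.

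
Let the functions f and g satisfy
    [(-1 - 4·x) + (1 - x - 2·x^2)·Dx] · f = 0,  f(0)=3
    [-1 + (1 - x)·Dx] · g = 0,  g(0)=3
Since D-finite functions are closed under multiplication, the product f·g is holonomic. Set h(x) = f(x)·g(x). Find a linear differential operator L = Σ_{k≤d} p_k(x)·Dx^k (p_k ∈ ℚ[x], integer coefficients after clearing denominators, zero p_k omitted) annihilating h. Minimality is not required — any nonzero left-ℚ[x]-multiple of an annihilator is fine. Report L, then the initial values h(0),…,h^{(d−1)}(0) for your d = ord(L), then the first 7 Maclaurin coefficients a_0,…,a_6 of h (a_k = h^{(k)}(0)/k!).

f: a_k = 3, 3, 9, 15, 33, 63, 129, …
g: a_k = 3, 3, 3, 3, 3, 3, 3, …
Product ⇒ symmetric product L₀, ord ≤ 1.
L = (-2 - 2·x + 6·x^2) + (1 - 2·x - x^2 + 2·x^3)·Dx  (order 1).
h: a_k = 9, 18, 45, 90, 189, 378, 765, …
ICs: h(0) = 9.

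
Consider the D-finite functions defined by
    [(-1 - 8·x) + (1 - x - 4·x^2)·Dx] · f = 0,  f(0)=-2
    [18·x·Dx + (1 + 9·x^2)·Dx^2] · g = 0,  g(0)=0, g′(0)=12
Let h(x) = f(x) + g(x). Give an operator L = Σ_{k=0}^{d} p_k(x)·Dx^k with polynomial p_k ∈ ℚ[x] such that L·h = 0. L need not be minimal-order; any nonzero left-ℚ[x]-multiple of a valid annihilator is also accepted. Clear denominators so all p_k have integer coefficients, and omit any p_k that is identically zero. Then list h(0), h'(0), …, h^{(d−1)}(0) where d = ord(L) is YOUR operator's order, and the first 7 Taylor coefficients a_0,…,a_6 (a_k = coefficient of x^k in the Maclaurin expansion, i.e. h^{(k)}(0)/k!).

f: a_k = -2, -2, -10, -18, -58, -130, -362, …
g: a_k = 0, 12, 0, -36, 0, 972/5, 0, …
Weyl lclm of L_f,L_g ⇒ L₀ (ord ≤ 3).
L = (-90 + 360·x + 6462·x^2 + 14688·x^3 + 63936·x^4 + 31104·x^6)·Dx + (36 + 294·x + 324·x^2 + 3198·x^3 + 13680·x^4 + 46080·x^5 + 3888·x^6 + 31104·x^7)·Dx^2 + (-5 - 16·x - 160·x^2 + 96·x^3 - 555·x^4 + 2304·x^5 + 4896·x^6 + 1296·x^7 + 5184·x^8)·Dx^3  (order 3).
h: a_k = -2, 10, -10, -54, -58, 322/5, -362, …
ICs: h(0) = -2, h′(0) = 10, h′′(0) = -20.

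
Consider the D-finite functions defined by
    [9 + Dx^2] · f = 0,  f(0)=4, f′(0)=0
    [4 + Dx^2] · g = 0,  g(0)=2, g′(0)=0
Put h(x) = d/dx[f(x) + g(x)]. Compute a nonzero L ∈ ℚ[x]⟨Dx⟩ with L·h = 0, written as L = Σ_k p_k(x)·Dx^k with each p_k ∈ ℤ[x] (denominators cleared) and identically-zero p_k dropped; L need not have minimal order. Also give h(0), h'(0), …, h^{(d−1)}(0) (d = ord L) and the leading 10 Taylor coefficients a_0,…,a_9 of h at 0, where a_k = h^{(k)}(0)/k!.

f: a_k = 4, 0, -18, 0, 27/2, 0, -81/20, 0, 729/1120, 0, …
g: a_k = 2, 0, -4, 0, 4/3, 0, -8/45, 0, 4/315, 0, …
Sum ⇒ L₀ = lclm(L_f,L_g) in ℚ(x)⟨Dx⟩.
h=h₀': d/dx-closure on L₀ ⇒ L.
L = 36 + 13·Dx^2 + Dx^4  (order 4).
h: a_k = 0, -44, 0, 178/3, 0, -761/30, 0, 6689/1260, 0, -59561/90720, …
ICs: h(0) = 0, h′(0) = -44, h′′(0) = 0, h′′′(0) = 356.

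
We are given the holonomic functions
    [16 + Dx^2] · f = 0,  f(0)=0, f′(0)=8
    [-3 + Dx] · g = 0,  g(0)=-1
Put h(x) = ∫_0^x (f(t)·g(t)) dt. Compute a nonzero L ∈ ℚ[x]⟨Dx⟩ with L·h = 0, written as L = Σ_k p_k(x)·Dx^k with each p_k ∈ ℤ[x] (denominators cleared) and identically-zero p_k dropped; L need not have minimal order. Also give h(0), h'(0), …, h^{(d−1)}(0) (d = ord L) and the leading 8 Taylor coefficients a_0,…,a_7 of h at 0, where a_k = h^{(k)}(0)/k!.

L = 25·Dx - 6·Dx^2 + Dx^3  (order 3).
h: a_k = 0, 0, -4, -8, -11/3, 28/5, 779/90, 143/35, …
ICs: h(0) = 0, h′(0) = 0, h′′(0) = -8.

f: a_k = 0, 8, 0, -64/3, 0, 256/15, 0, -2048/315, …
g: a_k = -1, -3, -9/2, -9/2, -27/8, -81/40, -81/80, -243/560, …
h₀=f·g: eliminate ⇒ L₀, order ≤ 2·1.
h=∫₀ˣh₀: take L = L₀·Dx.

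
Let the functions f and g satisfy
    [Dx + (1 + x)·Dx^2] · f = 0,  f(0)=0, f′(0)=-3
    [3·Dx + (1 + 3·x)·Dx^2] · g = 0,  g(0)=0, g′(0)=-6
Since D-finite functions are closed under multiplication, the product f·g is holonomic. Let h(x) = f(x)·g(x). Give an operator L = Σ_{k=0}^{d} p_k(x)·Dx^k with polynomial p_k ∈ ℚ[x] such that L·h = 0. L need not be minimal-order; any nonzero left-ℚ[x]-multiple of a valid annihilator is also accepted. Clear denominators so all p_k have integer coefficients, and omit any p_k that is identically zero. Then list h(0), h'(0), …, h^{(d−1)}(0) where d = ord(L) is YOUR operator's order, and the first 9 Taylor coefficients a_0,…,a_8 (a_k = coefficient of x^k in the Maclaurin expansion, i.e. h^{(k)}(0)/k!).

f: a_k = 0, -3, 3/2, -1, 3/4, -3/5, 1/2, -3/7, 3/8, …
g: a_k = 0, -6, 9, -18, 81/2, -486/5, 243, -4374/7, 6561/4, …
Product ⇒ symmetric product L₀, ord ≤ 4.
L = (30 + 72·x + 54·x^2)·Dx + (76 + 354·x + 540·x^2 + 270·x^3)·Dx^2 + (29 + 200·x + 486·x^2 + 504·x^3 + 189·x^4)·Dx^3 + (2 + 19·x + 68·x^2 + 114·x^3 + 90·x^4 + 27·x^5)·Dx^4  (order 4).
h: a_k = 0, 0, 18, -36, 147/2, -162, 3807/10, -4686/5, 133533/56, …
ICs: h(0) = 0, h′(0) = 0, h′′(0) = 36, h′′′(0) = -216.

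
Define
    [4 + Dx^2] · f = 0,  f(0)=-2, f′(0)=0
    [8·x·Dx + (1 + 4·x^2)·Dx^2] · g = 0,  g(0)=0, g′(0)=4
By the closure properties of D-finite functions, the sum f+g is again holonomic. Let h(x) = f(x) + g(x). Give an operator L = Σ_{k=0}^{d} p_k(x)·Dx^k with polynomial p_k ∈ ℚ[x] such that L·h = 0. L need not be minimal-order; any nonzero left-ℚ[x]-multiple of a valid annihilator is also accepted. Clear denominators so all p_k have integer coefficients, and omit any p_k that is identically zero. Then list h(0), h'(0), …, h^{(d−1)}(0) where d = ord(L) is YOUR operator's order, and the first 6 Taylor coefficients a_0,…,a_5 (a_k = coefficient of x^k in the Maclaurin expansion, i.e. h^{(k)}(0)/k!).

f: a_k = -2, 0, 4, 0, -4/3, 0, …
g: a_k = 0, 4, 0, -16/3, 0, 64/5, …
h₀=f+g: left-lcm gives L₀, ord ≤ 4.
L = (-352·x + 1792·x^3 + 512·x^5)·Dx + (-4 + 112·x^2 + 576·x^4 + 256·x^6)·Dx^2 + (-88·x + 448·x^3 + 128·x^5)·Dx^3 + (-1 + 28·x^2 + 144·x^4 + 64·x^6)·Dx^4  (order 4).
h: a_k = -2, 4, 4, -16/3, -4/3, 64/5, …
ICs: h(0) = -2, h′(0) = 4, h′′(0) = 8, h′′′(0) = -32.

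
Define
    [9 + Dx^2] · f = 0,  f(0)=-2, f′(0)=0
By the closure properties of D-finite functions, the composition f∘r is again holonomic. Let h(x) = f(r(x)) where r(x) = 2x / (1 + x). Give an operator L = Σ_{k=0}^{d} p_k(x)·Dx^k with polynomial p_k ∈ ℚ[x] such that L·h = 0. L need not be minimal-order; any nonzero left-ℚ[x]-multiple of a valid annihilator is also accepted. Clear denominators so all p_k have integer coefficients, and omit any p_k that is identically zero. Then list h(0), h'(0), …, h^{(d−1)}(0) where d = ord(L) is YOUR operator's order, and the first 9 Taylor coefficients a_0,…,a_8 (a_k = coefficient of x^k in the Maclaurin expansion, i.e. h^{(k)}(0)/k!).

f: a_k = -2, 0, 9, 0, -27/4, 0, 81/40, 0, -729/2240, …
Change of var in L_f (x↦r) gives L₀.
L = 36 + (2 + 6·x + 6·x^2 + 2·x^3)·Dx + (1 + 4·x + 6·x^2 + 4·x^3 + x^4)·Dx^2  (order 2).
h: a_k = -2, 0, 36, -72, 0, 288, -3852/5, 5832/5, -6228/7, …
ICs: h(0) = -2, h′(0) = 0.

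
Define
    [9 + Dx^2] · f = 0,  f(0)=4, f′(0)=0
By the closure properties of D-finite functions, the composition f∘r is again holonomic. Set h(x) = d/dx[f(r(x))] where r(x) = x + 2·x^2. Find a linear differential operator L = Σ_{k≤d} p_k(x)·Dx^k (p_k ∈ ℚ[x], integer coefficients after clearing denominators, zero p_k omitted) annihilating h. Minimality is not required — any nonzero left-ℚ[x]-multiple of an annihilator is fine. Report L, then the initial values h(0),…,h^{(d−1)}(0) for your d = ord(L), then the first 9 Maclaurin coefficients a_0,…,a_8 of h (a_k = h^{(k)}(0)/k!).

L = (57 + 144·x + 864·x^2 + 2304·x^3 + 2304·x^4) + (-12 - 48·x)·Dx + (1 + 8·x + 16·x^2)·Dx^2  (order 2).
h: a_k = 0, -36, -216, -234, 540, 19197/10, 13419/5, -29511/140, -401679/70, …
ICs: h(0) = 0, h′(0) = -36.

f: a_k = 4, 0, -18, 0, 27/2, 0, -81/20, 0, 729/1120, …
Change of var in L_f (x↦r) gives L₀.
h=h₀': d/dx-closure on L₀ ⇒ L.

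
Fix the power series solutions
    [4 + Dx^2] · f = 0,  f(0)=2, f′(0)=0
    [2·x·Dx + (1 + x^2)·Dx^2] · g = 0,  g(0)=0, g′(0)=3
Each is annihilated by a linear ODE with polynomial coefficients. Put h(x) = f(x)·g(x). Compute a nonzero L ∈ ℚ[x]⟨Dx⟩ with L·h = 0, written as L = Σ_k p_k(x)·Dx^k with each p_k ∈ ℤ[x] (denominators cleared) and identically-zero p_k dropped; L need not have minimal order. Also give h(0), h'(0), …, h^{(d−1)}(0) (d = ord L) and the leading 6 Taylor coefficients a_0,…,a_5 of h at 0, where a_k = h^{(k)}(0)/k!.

f: a_k = 2, 0, -4, 0, 4/3, 0, …
g: a_k = 0, 3, 0, -1, 0, 3/5, …
L₀ := L_f ⊗_s L_g (sym. prod.), ord ≤ 4.
L = (160 + 464·x^2 + 464·x^4 + 256·x^6 + 64·x^8) + (96·x + 224·x^3 + 192·x^5 + 64·x^7)·Dx + (60 + 188·x^2 + 216·x^4 + 128·x^6 + 32·x^8)·Dx^2 + (24·x + 56·x^3 + 48·x^5 + 16·x^7)·Dx^3 + (5 + 18·x^2 + 25·x^4 + 16·x^6 + 4·x^8)·Dx^4  (order 4).
h: a_k = 0, 6, 0, -14, 0, 46/5, …
ICs: h(0) = 0, h′(0) = 6, h′′(0) = 0, h′′′(0) = -84.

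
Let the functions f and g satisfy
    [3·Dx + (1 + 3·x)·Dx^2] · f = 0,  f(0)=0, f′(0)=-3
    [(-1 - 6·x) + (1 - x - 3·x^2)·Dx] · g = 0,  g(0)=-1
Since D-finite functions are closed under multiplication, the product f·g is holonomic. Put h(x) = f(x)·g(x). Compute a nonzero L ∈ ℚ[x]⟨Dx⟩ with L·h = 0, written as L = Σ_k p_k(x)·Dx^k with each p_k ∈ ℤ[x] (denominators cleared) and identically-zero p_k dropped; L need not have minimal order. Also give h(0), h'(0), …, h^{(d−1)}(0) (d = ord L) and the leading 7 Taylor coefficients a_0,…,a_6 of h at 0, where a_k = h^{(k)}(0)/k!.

f: a_k = 0, -3, 9/2, -9, 81/4, -243/5, 243/2, …
g: a_k = -1, -1, -4, -7, -19, -40, -97, …
h₀=f·g: eliminate ⇒ L₀, order ≤ 2·1.
L = (9 + 36·x) + (-1 + 21·x + 45·x^2)·Dx + (-1 - 2·x + 6·x^2 + 9·x^3)·Dx^2  (order 2).
h: a_k = 0, 3, -3/2, 33/2, -33/4, 1797/20, -282/5, …
ICs: h(0) = 0, h′(0) = 3.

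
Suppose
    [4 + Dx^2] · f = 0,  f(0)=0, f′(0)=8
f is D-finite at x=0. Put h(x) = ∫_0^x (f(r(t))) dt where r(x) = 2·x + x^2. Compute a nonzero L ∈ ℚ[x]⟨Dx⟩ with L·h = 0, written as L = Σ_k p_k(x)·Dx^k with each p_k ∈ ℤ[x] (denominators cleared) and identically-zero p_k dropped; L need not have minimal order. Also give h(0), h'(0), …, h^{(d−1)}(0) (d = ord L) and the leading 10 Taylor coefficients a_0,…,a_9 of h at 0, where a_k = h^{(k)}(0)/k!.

f: a_k = 0, 8, 0, -16/3, 0, 16/15, 0, -32/315, 0, 16/2835, …
h₀=f(r): pull back L_f along r ⇒ L₀.
Integrate: L := L₀·Dx.
L = (16 + 48·x + 48·x^2 + 16·x^3)·Dx - Dx^2 + (1 + x)·Dx^3  (order 3).
h: a_k = 0, 0, 8, 8/3, -32/3, -64/5, 16/45, 80/7, 2848/315, -128/405, …
ICs: h(0) = 0, h′(0) = 0, h′′(0) = 16.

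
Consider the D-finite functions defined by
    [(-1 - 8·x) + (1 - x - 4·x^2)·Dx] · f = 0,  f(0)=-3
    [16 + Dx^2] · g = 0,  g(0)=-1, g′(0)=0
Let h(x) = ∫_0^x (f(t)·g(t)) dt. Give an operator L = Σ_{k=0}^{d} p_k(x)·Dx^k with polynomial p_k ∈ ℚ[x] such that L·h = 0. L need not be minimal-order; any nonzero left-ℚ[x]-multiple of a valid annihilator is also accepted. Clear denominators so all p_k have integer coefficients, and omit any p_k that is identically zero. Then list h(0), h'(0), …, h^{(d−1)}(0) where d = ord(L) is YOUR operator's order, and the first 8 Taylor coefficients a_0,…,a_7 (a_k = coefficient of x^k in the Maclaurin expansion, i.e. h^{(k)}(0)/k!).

L = (-8 + 16·x + 64·x^2)·Dx + (2 + 16·x)·Dx^2 + (-1 + x + 4·x^2)·Dx^3  (order 3).
h: a_k = 0, 3, 3/2, -3, 3/4, -1/5, 11/6, -151/105, …
ICs: h(0) = 0, h′(0) = 3, h′′(0) = 3.

f: a_k = -3, -3, -15, -27, -87, -195, -543, -1323, …
g: a_k = -1, 0, 8, 0, -32/3, 0, 256/45, 0, …
f·g: L₀ = L_f ⊗_s L_g, ord ≤ 1·2.
Integrate: L := L₀·Dx.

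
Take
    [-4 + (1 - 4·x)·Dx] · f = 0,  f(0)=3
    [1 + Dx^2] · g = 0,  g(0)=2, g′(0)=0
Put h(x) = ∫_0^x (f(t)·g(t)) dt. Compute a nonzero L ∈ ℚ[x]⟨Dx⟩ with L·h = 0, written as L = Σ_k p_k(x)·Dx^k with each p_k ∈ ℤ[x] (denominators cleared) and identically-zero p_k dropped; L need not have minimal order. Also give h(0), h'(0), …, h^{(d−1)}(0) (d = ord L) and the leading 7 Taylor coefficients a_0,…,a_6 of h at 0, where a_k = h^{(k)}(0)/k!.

f: a_k = 3, 12, 48, 192, 768, 3072, 12288, …
g: a_k = 2, 0, -1, 0, 1/12, 0, -1/360, …
h₀=f·g: eliminate ⇒ L₀, order ≤ 1·2.
Integrate: L := L₀·Dx.
L = (-1 + 4·x)·Dx + 8·Dx^2 + (-1 + 4·x)·Dx^3  (order 3).
h: a_k = 0, 6, 12, 31, 93, 5953/20, 5953/6, …
ICs: h(0) = 0, h′(0) = 6, h′′(0) = 24.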